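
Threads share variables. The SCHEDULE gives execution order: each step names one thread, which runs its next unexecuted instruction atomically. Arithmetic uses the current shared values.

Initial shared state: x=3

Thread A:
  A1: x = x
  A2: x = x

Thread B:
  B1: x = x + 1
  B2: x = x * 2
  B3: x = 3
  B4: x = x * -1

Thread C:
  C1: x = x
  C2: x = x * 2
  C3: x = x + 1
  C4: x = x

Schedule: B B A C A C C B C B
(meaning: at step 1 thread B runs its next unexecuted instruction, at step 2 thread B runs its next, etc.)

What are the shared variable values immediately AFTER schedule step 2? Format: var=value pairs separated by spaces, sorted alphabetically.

Step 1: thread B executes B1 (x = x + 1). Shared: x=4. PCs: A@0 B@1 C@0
Step 2: thread B executes B2 (x = x * 2). Shared: x=8. PCs: A@0 B@2 C@0

Answer: x=8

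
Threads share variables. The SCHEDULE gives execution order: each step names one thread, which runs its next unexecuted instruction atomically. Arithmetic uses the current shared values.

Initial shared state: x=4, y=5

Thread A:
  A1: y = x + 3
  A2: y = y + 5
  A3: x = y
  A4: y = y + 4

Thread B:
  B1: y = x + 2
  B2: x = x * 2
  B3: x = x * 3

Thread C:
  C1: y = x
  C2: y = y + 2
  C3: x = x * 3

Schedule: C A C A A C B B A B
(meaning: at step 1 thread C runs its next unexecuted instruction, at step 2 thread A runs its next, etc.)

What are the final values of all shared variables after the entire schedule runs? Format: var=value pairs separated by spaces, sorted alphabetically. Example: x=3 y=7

Step 1: thread C executes C1 (y = x). Shared: x=4 y=4. PCs: A@0 B@0 C@1
Step 2: thread A executes A1 (y = x + 3). Shared: x=4 y=7. PCs: A@1 B@0 C@1
Step 3: thread C executes C2 (y = y + 2). Shared: x=4 y=9. PCs: A@1 B@0 C@2
Step 4: thread A executes A2 (y = y + 5). Shared: x=4 y=14. PCs: A@2 B@0 C@2
Step 5: thread A executes A3 (x = y). Shared: x=14 y=14. PCs: A@3 B@0 C@2
Step 6: thread C executes C3 (x = x * 3). Shared: x=42 y=14. PCs: A@3 B@0 C@3
Step 7: thread B executes B1 (y = x + 2). Shared: x=42 y=44. PCs: A@3 B@1 C@3
Step 8: thread B executes B2 (x = x * 2). Shared: x=84 y=44. PCs: A@3 B@2 C@3
Step 9: thread A executes A4 (y = y + 4). Shared: x=84 y=48. PCs: A@4 B@2 C@3
Step 10: thread B executes B3 (x = x * 3). Shared: x=252 y=48. PCs: A@4 B@3 C@3

Answer: x=252 y=48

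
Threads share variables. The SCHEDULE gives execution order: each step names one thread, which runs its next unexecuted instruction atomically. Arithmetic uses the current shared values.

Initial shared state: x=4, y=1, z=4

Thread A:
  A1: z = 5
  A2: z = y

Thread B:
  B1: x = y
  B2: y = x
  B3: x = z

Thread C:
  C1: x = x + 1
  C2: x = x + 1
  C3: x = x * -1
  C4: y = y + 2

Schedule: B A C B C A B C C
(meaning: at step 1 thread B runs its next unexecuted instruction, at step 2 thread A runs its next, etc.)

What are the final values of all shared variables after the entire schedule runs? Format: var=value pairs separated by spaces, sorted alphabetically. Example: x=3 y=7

Answer: x=-2 y=4 z=2

Derivation:
Step 1: thread B executes B1 (x = y). Shared: x=1 y=1 z=4. PCs: A@0 B@1 C@0
Step 2: thread A executes A1 (z = 5). Shared: x=1 y=1 z=5. PCs: A@1 B@1 C@0
Step 3: thread C executes C1 (x = x + 1). Shared: x=2 y=1 z=5. PCs: A@1 B@1 C@1
Step 4: thread B executes B2 (y = x). Shared: x=2 y=2 z=5. PCs: A@1 B@2 C@1
Step 5: thread C executes C2 (x = x + 1). Shared: x=3 y=2 z=5. PCs: A@1 B@2 C@2
Step 6: thread A executes A2 (z = y). Shared: x=3 y=2 z=2. PCs: A@2 B@2 C@2
Step 7: thread B executes B3 (x = z). Shared: x=2 y=2 z=2. PCs: A@2 B@3 C@2
Step 8: thread C executes C3 (x = x * -1). Shared: x=-2 y=2 z=2. PCs: A@2 B@3 C@3
Step 9: thread C executes C4 (y = y + 2). Shared: x=-2 y=4 z=2. PCs: A@2 B@3 C@4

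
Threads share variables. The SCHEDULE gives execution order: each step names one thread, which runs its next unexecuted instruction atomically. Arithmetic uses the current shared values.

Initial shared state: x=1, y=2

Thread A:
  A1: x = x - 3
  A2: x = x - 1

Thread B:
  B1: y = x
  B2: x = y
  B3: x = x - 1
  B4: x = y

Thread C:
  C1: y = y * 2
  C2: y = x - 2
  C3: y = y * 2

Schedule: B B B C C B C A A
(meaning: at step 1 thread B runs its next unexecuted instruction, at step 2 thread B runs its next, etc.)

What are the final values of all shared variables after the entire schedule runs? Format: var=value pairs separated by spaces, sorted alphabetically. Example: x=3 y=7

Answer: x=-6 y=-4

Derivation:
Step 1: thread B executes B1 (y = x). Shared: x=1 y=1. PCs: A@0 B@1 C@0
Step 2: thread B executes B2 (x = y). Shared: x=1 y=1. PCs: A@0 B@2 C@0
Step 3: thread B executes B3 (x = x - 1). Shared: x=0 y=1. PCs: A@0 B@3 C@0
Step 4: thread C executes C1 (y = y * 2). Shared: x=0 y=2. PCs: A@0 B@3 C@1
Step 5: thread C executes C2 (y = x - 2). Shared: x=0 y=-2. PCs: A@0 B@3 C@2
Step 6: thread B executes B4 (x = y). Shared: x=-2 y=-2. PCs: A@0 B@4 C@2
Step 7: thread C executes C3 (y = y * 2). Shared: x=-2 y=-4. PCs: A@0 B@4 C@3
Step 8: thread A executes A1 (x = x - 3). Shared: x=-5 y=-4. PCs: A@1 B@4 C@3
Step 9: thread A executes A2 (x = x - 1). Shared: x=-6 y=-4. PCs: A@2 B@4 C@3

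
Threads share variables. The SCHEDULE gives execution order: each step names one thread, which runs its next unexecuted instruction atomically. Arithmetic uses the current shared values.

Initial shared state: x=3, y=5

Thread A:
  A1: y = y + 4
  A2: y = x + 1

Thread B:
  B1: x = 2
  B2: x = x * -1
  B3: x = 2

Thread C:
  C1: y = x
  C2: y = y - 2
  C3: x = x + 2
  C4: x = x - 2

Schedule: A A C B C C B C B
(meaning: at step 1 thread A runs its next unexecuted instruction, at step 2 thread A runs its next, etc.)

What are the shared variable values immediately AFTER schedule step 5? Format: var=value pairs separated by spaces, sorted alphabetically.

Step 1: thread A executes A1 (y = y + 4). Shared: x=3 y=9. PCs: A@1 B@0 C@0
Step 2: thread A executes A2 (y = x + 1). Shared: x=3 y=4. PCs: A@2 B@0 C@0
Step 3: thread C executes C1 (y = x). Shared: x=3 y=3. PCs: A@2 B@0 C@1
Step 4: thread B executes B1 (x = 2). Shared: x=2 y=3. PCs: A@2 B@1 C@1
Step 5: thread C executes C2 (y = y - 2). Shared: x=2 y=1. PCs: A@2 B@1 C@2

Answer: x=2 y=1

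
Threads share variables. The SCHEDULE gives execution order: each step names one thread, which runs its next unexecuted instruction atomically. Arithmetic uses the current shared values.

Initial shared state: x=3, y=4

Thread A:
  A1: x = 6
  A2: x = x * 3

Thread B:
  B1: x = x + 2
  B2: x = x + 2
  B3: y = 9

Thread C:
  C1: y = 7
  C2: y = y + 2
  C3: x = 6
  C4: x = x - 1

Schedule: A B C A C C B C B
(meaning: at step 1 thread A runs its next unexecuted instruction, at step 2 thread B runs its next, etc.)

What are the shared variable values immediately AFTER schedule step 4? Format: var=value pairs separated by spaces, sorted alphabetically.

Step 1: thread A executes A1 (x = 6). Shared: x=6 y=4. PCs: A@1 B@0 C@0
Step 2: thread B executes B1 (x = x + 2). Shared: x=8 y=4. PCs: A@1 B@1 C@0
Step 3: thread C executes C1 (y = 7). Shared: x=8 y=7. PCs: A@1 B@1 C@1
Step 4: thread A executes A2 (x = x * 3). Shared: x=24 y=7. PCs: A@2 B@1 C@1

Answer: x=24 y=7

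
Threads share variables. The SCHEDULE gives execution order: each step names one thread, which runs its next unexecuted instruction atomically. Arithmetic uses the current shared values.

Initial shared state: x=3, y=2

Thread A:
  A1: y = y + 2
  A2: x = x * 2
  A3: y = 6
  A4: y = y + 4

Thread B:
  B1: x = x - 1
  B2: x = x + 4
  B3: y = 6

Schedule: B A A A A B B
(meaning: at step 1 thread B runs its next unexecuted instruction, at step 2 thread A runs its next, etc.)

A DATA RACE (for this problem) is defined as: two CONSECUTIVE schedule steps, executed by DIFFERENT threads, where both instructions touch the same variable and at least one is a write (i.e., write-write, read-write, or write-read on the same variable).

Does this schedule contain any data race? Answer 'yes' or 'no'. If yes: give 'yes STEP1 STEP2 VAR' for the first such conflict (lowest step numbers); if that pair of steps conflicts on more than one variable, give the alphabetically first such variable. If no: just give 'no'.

Answer: no

Derivation:
Steps 1,2: B(r=x,w=x) vs A(r=y,w=y). No conflict.
Steps 2,3: same thread (A). No race.
Steps 3,4: same thread (A). No race.
Steps 4,5: same thread (A). No race.
Steps 5,6: A(r=y,w=y) vs B(r=x,w=x). No conflict.
Steps 6,7: same thread (B). No race.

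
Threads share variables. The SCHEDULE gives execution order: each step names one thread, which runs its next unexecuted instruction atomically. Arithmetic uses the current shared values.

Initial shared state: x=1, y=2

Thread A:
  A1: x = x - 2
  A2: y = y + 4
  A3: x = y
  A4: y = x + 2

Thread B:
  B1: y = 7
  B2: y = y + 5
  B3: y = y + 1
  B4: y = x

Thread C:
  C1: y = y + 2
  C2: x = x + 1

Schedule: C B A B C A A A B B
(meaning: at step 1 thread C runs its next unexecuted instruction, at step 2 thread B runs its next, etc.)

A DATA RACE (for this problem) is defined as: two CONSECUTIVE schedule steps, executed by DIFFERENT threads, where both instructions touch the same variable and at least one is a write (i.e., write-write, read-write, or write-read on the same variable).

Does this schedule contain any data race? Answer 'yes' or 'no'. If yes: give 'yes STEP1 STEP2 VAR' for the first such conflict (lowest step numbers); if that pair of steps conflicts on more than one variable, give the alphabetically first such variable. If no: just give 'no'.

Answer: yes 1 2 y

Derivation:
Steps 1,2: C(y = y + 2) vs B(y = 7). RACE on y (W-W).
Steps 2,3: B(r=-,w=y) vs A(r=x,w=x). No conflict.
Steps 3,4: A(r=x,w=x) vs B(r=y,w=y). No conflict.
Steps 4,5: B(r=y,w=y) vs C(r=x,w=x). No conflict.
Steps 5,6: C(r=x,w=x) vs A(r=y,w=y). No conflict.
Steps 6,7: same thread (A). No race.
Steps 7,8: same thread (A). No race.
Steps 8,9: A(y = x + 2) vs B(y = y + 1). RACE on y (W-W).
Steps 9,10: same thread (B). No race.
First conflict at steps 1,2.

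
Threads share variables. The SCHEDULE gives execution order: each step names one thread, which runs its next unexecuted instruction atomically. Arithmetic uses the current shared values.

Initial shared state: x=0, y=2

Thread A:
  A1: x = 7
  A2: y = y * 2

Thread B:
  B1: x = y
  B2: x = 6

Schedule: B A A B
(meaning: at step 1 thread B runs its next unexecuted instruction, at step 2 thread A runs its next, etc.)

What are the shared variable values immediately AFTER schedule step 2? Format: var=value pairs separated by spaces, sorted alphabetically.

Answer: x=7 y=2

Derivation:
Step 1: thread B executes B1 (x = y). Shared: x=2 y=2. PCs: A@0 B@1
Step 2: thread A executes A1 (x = 7). Shared: x=7 y=2. PCs: A@1 B@1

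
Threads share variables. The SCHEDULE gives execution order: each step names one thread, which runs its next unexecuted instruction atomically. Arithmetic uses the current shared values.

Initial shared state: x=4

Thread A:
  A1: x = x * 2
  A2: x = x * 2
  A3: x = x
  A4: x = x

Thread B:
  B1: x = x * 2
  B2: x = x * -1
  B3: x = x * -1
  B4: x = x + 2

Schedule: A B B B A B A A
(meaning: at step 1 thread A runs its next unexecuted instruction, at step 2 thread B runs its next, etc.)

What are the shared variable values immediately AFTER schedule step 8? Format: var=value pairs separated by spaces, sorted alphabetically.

Step 1: thread A executes A1 (x = x * 2). Shared: x=8. PCs: A@1 B@0
Step 2: thread B executes B1 (x = x * 2). Shared: x=16. PCs: A@1 B@1
Step 3: thread B executes B2 (x = x * -1). Shared: x=-16. PCs: A@1 B@2
Step 4: thread B executes B3 (x = x * -1). Shared: x=16. PCs: A@1 B@3
Step 5: thread A executes A2 (x = x * 2). Shared: x=32. PCs: A@2 B@3
Step 6: thread B executes B4 (x = x + 2). Shared: x=34. PCs: A@2 B@4
Step 7: thread A executes A3 (x = x). Shared: x=34. PCs: A@3 B@4
Step 8: thread A executes A4 (x = x). Shared: x=34. PCs: A@4 B@4

Answer: x=34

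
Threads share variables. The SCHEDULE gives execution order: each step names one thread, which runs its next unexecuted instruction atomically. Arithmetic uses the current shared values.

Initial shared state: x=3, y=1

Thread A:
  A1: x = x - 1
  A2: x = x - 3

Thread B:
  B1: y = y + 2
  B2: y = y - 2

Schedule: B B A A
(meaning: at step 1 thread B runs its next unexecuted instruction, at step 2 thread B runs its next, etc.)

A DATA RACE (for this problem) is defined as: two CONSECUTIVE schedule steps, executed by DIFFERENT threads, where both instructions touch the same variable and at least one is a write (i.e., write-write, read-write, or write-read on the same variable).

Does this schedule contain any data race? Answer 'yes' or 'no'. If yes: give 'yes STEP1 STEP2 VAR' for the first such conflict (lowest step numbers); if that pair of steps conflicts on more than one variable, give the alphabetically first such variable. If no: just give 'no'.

Steps 1,2: same thread (B). No race.
Steps 2,3: B(r=y,w=y) vs A(r=x,w=x). No conflict.
Steps 3,4: same thread (A). No race.

Answer: no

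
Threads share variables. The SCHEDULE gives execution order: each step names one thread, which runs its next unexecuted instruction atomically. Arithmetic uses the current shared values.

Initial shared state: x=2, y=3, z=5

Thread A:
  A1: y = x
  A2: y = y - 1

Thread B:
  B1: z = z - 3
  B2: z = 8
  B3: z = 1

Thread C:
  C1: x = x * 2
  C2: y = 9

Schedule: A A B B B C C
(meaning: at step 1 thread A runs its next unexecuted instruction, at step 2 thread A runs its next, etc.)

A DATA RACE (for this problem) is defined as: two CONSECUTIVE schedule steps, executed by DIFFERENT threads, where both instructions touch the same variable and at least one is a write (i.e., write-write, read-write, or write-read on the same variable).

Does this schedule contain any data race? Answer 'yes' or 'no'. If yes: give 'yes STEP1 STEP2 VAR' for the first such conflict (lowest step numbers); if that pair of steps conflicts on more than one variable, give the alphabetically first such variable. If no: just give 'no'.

Answer: no

Derivation:
Steps 1,2: same thread (A). No race.
Steps 2,3: A(r=y,w=y) vs B(r=z,w=z). No conflict.
Steps 3,4: same thread (B). No race.
Steps 4,5: same thread (B). No race.
Steps 5,6: B(r=-,w=z) vs C(r=x,w=x). No conflict.
Steps 6,7: same thread (C). No race.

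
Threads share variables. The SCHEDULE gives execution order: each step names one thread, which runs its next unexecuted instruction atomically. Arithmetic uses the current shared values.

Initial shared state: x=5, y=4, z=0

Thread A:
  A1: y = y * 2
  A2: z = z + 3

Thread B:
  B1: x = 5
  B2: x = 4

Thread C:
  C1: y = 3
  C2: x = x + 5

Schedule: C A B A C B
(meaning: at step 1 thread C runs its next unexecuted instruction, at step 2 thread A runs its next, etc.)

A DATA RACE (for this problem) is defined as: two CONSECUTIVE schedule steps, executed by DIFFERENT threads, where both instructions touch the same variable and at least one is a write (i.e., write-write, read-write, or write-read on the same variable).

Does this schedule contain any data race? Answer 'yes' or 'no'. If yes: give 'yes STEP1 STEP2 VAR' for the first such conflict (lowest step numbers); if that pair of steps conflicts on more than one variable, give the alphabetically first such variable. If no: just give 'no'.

Answer: yes 1 2 y

Derivation:
Steps 1,2: C(y = 3) vs A(y = y * 2). RACE on y (W-W).
Steps 2,3: A(r=y,w=y) vs B(r=-,w=x). No conflict.
Steps 3,4: B(r=-,w=x) vs A(r=z,w=z). No conflict.
Steps 4,5: A(r=z,w=z) vs C(r=x,w=x). No conflict.
Steps 5,6: C(x = x + 5) vs B(x = 4). RACE on x (W-W).
First conflict at steps 1,2.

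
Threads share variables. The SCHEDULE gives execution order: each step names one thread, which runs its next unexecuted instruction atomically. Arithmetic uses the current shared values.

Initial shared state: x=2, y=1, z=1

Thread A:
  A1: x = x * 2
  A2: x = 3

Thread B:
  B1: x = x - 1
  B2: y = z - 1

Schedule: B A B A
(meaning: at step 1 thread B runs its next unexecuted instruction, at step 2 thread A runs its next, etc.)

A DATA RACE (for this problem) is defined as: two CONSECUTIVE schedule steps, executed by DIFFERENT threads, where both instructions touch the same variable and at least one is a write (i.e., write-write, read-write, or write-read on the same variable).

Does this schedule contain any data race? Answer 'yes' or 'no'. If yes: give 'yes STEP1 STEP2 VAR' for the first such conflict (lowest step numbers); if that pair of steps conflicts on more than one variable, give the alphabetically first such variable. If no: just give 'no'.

Answer: yes 1 2 x

Derivation:
Steps 1,2: B(x = x - 1) vs A(x = x * 2). RACE on x (W-W).
Steps 2,3: A(r=x,w=x) vs B(r=z,w=y). No conflict.
Steps 3,4: B(r=z,w=y) vs A(r=-,w=x). No conflict.
First conflict at steps 1,2.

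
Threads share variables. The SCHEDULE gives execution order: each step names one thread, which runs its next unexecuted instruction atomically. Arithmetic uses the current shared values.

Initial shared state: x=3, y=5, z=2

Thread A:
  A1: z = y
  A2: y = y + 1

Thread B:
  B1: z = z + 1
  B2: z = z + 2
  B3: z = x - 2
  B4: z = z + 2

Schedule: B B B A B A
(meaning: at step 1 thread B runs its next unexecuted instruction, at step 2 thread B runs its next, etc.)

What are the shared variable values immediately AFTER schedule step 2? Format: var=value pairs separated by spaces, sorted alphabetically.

Step 1: thread B executes B1 (z = z + 1). Shared: x=3 y=5 z=3. PCs: A@0 B@1
Step 2: thread B executes B2 (z = z + 2). Shared: x=3 y=5 z=5. PCs: A@0 B@2

Answer: x=3 y=5 z=5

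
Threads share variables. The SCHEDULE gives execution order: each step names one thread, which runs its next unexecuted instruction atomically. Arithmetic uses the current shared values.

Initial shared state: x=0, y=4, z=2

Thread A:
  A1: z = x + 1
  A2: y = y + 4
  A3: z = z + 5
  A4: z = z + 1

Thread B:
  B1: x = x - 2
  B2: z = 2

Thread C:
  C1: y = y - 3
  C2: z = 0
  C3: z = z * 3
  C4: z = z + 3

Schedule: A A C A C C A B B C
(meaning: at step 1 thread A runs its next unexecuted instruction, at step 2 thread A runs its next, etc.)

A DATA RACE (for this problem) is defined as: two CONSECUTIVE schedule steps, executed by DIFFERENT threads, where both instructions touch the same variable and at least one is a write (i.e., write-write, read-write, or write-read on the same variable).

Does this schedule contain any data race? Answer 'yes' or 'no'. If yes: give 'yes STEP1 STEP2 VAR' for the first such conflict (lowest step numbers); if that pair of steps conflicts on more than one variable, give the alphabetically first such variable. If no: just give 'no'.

Answer: yes 2 3 y

Derivation:
Steps 1,2: same thread (A). No race.
Steps 2,3: A(y = y + 4) vs C(y = y - 3). RACE on y (W-W).
Steps 3,4: C(r=y,w=y) vs A(r=z,w=z). No conflict.
Steps 4,5: A(z = z + 5) vs C(z = 0). RACE on z (W-W).
Steps 5,6: same thread (C). No race.
Steps 6,7: C(z = z * 3) vs A(z = z + 1). RACE on z (W-W).
Steps 7,8: A(r=z,w=z) vs B(r=x,w=x). No conflict.
Steps 8,9: same thread (B). No race.
Steps 9,10: B(z = 2) vs C(z = z + 3). RACE on z (W-W).
First conflict at steps 2,3.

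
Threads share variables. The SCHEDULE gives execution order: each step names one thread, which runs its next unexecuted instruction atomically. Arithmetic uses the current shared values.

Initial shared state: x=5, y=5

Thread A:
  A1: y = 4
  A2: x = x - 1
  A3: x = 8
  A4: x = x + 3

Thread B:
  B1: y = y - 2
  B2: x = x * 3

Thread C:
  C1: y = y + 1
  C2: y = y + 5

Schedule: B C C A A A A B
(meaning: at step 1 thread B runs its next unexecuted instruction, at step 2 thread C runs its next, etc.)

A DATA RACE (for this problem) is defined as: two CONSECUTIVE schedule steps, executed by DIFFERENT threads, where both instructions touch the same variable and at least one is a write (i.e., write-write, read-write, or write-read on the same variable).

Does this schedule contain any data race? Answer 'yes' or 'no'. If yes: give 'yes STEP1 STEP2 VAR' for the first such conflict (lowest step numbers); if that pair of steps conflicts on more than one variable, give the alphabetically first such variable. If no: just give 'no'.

Steps 1,2: B(y = y - 2) vs C(y = y + 1). RACE on y (W-W).
Steps 2,3: same thread (C). No race.
Steps 3,4: C(y = y + 5) vs A(y = 4). RACE on y (W-W).
Steps 4,5: same thread (A). No race.
Steps 5,6: same thread (A). No race.
Steps 6,7: same thread (A). No race.
Steps 7,8: A(x = x + 3) vs B(x = x * 3). RACE on x (W-W).
First conflict at steps 1,2.

Answer: yes 1 2 y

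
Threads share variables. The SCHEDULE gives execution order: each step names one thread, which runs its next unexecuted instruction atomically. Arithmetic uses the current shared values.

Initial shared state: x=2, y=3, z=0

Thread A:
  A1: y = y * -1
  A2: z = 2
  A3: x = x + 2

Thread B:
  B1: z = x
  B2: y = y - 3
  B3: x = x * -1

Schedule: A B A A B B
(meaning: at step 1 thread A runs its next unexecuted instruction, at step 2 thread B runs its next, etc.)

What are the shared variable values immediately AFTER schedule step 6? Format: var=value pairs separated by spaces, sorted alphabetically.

Step 1: thread A executes A1 (y = y * -1). Shared: x=2 y=-3 z=0. PCs: A@1 B@0
Step 2: thread B executes B1 (z = x). Shared: x=2 y=-3 z=2. PCs: A@1 B@1
Step 3: thread A executes A2 (z = 2). Shared: x=2 y=-3 z=2. PCs: A@2 B@1
Step 4: thread A executes A3 (x = x + 2). Shared: x=4 y=-3 z=2. PCs: A@3 B@1
Step 5: thread B executes B2 (y = y - 3). Shared: x=4 y=-6 z=2. PCs: A@3 B@2
Step 6: thread B executes B3 (x = x * -1). Shared: x=-4 y=-6 z=2. PCs: A@3 B@3

Answer: x=-4 y=-6 z=2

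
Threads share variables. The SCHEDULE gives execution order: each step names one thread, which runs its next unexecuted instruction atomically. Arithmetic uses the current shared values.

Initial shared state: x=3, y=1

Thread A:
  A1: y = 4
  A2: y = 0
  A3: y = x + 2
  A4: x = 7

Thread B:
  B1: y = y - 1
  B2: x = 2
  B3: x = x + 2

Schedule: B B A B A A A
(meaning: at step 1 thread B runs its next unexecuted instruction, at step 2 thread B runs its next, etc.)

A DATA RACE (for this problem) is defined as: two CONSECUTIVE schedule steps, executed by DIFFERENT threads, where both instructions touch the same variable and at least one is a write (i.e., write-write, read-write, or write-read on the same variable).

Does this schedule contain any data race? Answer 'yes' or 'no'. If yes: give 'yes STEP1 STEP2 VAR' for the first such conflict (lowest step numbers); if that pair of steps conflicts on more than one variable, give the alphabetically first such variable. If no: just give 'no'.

Steps 1,2: same thread (B). No race.
Steps 2,3: B(r=-,w=x) vs A(r=-,w=y). No conflict.
Steps 3,4: A(r=-,w=y) vs B(r=x,w=x). No conflict.
Steps 4,5: B(r=x,w=x) vs A(r=-,w=y). No conflict.
Steps 5,6: same thread (A). No race.
Steps 6,7: same thread (A). No race.

Answer: no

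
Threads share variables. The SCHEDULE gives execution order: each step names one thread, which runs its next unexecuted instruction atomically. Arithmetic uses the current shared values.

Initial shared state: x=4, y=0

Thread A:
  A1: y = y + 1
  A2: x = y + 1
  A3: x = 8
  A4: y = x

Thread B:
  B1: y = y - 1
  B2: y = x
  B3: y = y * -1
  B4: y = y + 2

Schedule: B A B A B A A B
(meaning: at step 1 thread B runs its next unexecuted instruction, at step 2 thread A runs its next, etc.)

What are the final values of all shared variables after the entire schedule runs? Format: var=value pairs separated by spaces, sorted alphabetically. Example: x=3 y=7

Answer: x=8 y=10

Derivation:
Step 1: thread B executes B1 (y = y - 1). Shared: x=4 y=-1. PCs: A@0 B@1
Step 2: thread A executes A1 (y = y + 1). Shared: x=4 y=0. PCs: A@1 B@1
Step 3: thread B executes B2 (y = x). Shared: x=4 y=4. PCs: A@1 B@2
Step 4: thread A executes A2 (x = y + 1). Shared: x=5 y=4. PCs: A@2 B@2
Step 5: thread B executes B3 (y = y * -1). Shared: x=5 y=-4. PCs: A@2 B@3
Step 6: thread A executes A3 (x = 8). Shared: x=8 y=-4. PCs: A@3 B@3
Step 7: thread A executes A4 (y = x). Shared: x=8 y=8. PCs: A@4 B@3
Step 8: thread B executes B4 (y = y + 2). Shared: x=8 y=10. PCs: A@4 B@4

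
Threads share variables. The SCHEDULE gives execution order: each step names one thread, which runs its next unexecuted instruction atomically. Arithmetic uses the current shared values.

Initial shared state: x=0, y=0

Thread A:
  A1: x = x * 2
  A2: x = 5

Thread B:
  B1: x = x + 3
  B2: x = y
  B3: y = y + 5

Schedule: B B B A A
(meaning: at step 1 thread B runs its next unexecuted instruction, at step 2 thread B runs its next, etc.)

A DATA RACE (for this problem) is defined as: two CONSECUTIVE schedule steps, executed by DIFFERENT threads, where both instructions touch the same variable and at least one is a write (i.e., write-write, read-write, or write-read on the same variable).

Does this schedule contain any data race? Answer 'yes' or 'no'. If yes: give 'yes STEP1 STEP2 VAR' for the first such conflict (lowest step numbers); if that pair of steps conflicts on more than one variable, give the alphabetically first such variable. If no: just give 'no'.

Steps 1,2: same thread (B). No race.
Steps 2,3: same thread (B). No race.
Steps 3,4: B(r=y,w=y) vs A(r=x,w=x). No conflict.
Steps 4,5: same thread (A). No race.

Answer: no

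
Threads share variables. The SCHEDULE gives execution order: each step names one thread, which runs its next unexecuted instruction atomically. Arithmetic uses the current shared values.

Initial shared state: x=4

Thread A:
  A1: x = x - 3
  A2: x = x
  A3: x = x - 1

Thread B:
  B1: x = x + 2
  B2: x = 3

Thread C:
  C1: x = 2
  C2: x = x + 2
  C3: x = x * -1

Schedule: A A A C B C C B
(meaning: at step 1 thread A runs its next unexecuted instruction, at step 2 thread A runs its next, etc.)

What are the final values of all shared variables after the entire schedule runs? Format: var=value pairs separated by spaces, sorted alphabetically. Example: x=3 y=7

Step 1: thread A executes A1 (x = x - 3). Shared: x=1. PCs: A@1 B@0 C@0
Step 2: thread A executes A2 (x = x). Shared: x=1. PCs: A@2 B@0 C@0
Step 3: thread A executes A3 (x = x - 1). Shared: x=0. PCs: A@3 B@0 C@0
Step 4: thread C executes C1 (x = 2). Shared: x=2. PCs: A@3 B@0 C@1
Step 5: thread B executes B1 (x = x + 2). Shared: x=4. PCs: A@3 B@1 C@1
Step 6: thread C executes C2 (x = x + 2). Shared: x=6. PCs: A@3 B@1 C@2
Step 7: thread C executes C3 (x = x * -1). Shared: x=-6. PCs: A@3 B@1 C@3
Step 8: thread B executes B2 (x = 3). Shared: x=3. PCs: A@3 B@2 C@3

Answer: x=3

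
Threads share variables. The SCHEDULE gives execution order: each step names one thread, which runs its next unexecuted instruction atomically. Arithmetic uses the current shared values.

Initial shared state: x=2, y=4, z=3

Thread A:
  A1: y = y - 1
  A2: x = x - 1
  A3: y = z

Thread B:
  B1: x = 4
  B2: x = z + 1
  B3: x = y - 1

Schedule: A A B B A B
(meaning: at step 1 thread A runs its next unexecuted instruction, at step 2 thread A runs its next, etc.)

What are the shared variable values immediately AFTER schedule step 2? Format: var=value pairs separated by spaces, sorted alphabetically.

Answer: x=1 y=3 z=3

Derivation:
Step 1: thread A executes A1 (y = y - 1). Shared: x=2 y=3 z=3. PCs: A@1 B@0
Step 2: thread A executes A2 (x = x - 1). Shared: x=1 y=3 z=3. PCs: A@2 B@0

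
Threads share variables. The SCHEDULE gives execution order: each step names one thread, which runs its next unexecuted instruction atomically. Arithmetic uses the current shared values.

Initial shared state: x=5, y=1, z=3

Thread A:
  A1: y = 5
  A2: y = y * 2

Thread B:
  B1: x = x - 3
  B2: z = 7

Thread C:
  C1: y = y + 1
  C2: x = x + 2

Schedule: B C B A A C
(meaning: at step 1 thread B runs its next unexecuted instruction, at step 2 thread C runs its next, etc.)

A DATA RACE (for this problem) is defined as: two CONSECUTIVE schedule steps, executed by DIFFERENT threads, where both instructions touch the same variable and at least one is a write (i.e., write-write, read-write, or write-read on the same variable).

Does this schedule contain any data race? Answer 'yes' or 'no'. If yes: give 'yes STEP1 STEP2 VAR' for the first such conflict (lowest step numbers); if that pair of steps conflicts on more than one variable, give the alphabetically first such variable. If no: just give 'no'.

Steps 1,2: B(r=x,w=x) vs C(r=y,w=y). No conflict.
Steps 2,3: C(r=y,w=y) vs B(r=-,w=z). No conflict.
Steps 3,4: B(r=-,w=z) vs A(r=-,w=y). No conflict.
Steps 4,5: same thread (A). No race.
Steps 5,6: A(r=y,w=y) vs C(r=x,w=x). No conflict.

Answer: no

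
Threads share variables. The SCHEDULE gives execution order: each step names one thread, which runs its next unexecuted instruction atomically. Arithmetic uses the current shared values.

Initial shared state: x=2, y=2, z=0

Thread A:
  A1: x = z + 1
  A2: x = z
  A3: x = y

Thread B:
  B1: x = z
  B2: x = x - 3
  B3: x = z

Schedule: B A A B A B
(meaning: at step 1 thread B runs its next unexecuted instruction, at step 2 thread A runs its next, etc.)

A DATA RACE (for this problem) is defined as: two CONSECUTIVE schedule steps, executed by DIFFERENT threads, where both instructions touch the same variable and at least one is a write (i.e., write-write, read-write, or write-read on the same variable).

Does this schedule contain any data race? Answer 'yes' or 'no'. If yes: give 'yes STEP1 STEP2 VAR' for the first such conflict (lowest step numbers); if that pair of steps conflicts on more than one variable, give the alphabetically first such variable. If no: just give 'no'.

Steps 1,2: B(x = z) vs A(x = z + 1). RACE on x (W-W).
Steps 2,3: same thread (A). No race.
Steps 3,4: A(x = z) vs B(x = x - 3). RACE on x (W-W).
Steps 4,5: B(x = x - 3) vs A(x = y). RACE on x (W-W).
Steps 5,6: A(x = y) vs B(x = z). RACE on x (W-W).
First conflict at steps 1,2.

Answer: yes 1 2 x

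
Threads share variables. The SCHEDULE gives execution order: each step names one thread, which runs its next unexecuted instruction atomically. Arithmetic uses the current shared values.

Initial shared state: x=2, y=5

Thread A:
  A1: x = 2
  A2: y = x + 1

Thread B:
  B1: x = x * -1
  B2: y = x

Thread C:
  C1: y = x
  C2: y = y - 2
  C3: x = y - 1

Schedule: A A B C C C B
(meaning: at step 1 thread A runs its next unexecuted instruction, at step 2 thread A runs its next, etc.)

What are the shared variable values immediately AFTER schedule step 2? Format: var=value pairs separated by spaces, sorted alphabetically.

Answer: x=2 y=3

Derivation:
Step 1: thread A executes A1 (x = 2). Shared: x=2 y=5. PCs: A@1 B@0 C@0
Step 2: thread A executes A2 (y = x + 1). Shared: x=2 y=3. PCs: A@2 B@0 C@0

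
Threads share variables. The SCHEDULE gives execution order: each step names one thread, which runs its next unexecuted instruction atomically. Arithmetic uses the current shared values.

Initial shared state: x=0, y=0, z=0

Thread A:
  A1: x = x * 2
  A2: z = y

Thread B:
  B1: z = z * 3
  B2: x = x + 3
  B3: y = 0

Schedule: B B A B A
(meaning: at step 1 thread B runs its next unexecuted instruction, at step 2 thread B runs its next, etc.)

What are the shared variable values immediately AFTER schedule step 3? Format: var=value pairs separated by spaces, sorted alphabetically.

Step 1: thread B executes B1 (z = z * 3). Shared: x=0 y=0 z=0. PCs: A@0 B@1
Step 2: thread B executes B2 (x = x + 3). Shared: x=3 y=0 z=0. PCs: A@0 B@2
Step 3: thread A executes A1 (x = x * 2). Shared: x=6 y=0 z=0. PCs: A@1 B@2

Answer: x=6 y=0 z=0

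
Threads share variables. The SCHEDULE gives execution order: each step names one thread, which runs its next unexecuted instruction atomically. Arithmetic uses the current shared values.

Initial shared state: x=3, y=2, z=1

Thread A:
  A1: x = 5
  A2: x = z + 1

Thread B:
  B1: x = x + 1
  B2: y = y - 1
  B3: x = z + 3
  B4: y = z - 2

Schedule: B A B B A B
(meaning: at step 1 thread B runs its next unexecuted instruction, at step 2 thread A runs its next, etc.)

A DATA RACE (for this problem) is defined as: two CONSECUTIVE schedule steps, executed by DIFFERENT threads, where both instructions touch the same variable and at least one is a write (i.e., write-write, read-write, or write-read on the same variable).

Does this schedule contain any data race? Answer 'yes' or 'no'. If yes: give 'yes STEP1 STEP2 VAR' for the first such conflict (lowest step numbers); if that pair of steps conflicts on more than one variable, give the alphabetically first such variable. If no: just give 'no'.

Steps 1,2: B(x = x + 1) vs A(x = 5). RACE on x (W-W).
Steps 2,3: A(r=-,w=x) vs B(r=y,w=y). No conflict.
Steps 3,4: same thread (B). No race.
Steps 4,5: B(x = z + 3) vs A(x = z + 1). RACE on x (W-W).
Steps 5,6: A(r=z,w=x) vs B(r=z,w=y). No conflict.
First conflict at steps 1,2.

Answer: yes 1 2 x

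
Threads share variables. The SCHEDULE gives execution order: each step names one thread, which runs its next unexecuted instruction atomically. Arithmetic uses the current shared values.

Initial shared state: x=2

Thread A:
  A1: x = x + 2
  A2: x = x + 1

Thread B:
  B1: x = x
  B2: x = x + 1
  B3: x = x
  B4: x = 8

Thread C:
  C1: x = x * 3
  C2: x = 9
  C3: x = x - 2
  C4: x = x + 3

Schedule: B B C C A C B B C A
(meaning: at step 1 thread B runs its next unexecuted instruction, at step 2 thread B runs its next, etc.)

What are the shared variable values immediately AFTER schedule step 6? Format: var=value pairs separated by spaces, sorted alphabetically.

Answer: x=9

Derivation:
Step 1: thread B executes B1 (x = x). Shared: x=2. PCs: A@0 B@1 C@0
Step 2: thread B executes B2 (x = x + 1). Shared: x=3. PCs: A@0 B@2 C@0
Step 3: thread C executes C1 (x = x * 3). Shared: x=9. PCs: A@0 B@2 C@1
Step 4: thread C executes C2 (x = 9). Shared: x=9. PCs: A@0 B@2 C@2
Step 5: thread A executes A1 (x = x + 2). Shared: x=11. PCs: A@1 B@2 C@2
Step 6: thread C executes C3 (x = x - 2). Shared: x=9. PCs: A@1 B@2 C@3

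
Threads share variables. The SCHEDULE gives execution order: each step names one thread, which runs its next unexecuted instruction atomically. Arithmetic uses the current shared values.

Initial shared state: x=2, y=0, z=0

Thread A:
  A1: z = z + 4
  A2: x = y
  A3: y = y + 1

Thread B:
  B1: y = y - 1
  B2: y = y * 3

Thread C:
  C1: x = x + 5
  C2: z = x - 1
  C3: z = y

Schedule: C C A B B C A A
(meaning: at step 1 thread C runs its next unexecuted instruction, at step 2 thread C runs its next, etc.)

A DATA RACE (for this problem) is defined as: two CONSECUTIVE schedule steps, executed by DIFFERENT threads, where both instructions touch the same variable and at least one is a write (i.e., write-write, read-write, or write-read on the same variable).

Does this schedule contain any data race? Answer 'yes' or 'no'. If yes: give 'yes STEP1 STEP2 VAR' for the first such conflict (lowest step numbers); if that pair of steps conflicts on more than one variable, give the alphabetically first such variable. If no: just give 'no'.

Steps 1,2: same thread (C). No race.
Steps 2,3: C(z = x - 1) vs A(z = z + 4). RACE on z (W-W).
Steps 3,4: A(r=z,w=z) vs B(r=y,w=y). No conflict.
Steps 4,5: same thread (B). No race.
Steps 5,6: B(y = y * 3) vs C(z = y). RACE on y (W-R).
Steps 6,7: C(r=y,w=z) vs A(r=y,w=x). No conflict.
Steps 7,8: same thread (A). No race.
First conflict at steps 2,3.

Answer: yes 2 3 z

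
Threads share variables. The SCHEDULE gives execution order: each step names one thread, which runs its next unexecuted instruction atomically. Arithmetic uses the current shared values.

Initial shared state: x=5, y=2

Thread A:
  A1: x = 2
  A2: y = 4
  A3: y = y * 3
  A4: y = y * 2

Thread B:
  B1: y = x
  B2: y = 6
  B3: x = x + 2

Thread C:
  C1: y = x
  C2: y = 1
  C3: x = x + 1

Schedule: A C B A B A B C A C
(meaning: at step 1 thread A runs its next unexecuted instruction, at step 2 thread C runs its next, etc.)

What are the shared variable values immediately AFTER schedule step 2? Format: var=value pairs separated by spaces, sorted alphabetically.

Answer: x=2 y=2

Derivation:
Step 1: thread A executes A1 (x = 2). Shared: x=2 y=2. PCs: A@1 B@0 C@0
Step 2: thread C executes C1 (y = x). Shared: x=2 y=2. PCs: A@1 B@0 C@1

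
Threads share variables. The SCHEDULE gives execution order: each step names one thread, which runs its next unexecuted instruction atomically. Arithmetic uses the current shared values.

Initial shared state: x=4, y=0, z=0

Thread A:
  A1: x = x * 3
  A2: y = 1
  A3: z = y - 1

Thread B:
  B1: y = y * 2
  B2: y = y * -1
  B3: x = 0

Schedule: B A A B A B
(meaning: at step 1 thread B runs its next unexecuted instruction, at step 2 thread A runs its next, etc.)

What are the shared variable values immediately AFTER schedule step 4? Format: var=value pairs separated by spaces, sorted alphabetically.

Step 1: thread B executes B1 (y = y * 2). Shared: x=4 y=0 z=0. PCs: A@0 B@1
Step 2: thread A executes A1 (x = x * 3). Shared: x=12 y=0 z=0. PCs: A@1 B@1
Step 3: thread A executes A2 (y = 1). Shared: x=12 y=1 z=0. PCs: A@2 B@1
Step 4: thread B executes B2 (y = y * -1). Shared: x=12 y=-1 z=0. PCs: A@2 B@2

Answer: x=12 y=-1 z=0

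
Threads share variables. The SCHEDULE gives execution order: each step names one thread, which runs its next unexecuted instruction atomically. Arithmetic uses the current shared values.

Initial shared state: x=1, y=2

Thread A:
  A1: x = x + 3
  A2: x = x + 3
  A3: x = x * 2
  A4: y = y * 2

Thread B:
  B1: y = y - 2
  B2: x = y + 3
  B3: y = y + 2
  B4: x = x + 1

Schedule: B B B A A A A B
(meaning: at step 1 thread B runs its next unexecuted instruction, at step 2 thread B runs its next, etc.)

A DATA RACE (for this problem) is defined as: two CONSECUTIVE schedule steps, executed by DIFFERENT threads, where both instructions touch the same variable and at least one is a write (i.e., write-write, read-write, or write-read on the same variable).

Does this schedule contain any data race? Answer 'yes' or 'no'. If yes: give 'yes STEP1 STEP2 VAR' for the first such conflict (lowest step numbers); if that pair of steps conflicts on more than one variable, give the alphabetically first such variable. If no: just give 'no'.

Answer: no

Derivation:
Steps 1,2: same thread (B). No race.
Steps 2,3: same thread (B). No race.
Steps 3,4: B(r=y,w=y) vs A(r=x,w=x). No conflict.
Steps 4,5: same thread (A). No race.
Steps 5,6: same thread (A). No race.
Steps 6,7: same thread (A). No race.
Steps 7,8: A(r=y,w=y) vs B(r=x,w=x). No conflict.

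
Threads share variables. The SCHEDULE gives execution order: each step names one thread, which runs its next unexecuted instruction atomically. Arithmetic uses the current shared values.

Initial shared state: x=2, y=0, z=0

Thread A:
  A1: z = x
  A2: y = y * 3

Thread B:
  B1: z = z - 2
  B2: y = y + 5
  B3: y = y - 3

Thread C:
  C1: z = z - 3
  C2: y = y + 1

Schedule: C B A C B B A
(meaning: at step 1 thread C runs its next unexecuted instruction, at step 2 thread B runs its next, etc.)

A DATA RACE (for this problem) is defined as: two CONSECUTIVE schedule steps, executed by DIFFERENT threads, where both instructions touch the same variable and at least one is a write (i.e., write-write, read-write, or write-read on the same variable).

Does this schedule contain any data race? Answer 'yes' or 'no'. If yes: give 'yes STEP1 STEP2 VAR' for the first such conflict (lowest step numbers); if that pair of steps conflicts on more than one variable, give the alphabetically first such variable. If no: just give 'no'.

Steps 1,2: C(z = z - 3) vs B(z = z - 2). RACE on z (W-W).
Steps 2,3: B(z = z - 2) vs A(z = x). RACE on z (W-W).
Steps 3,4: A(r=x,w=z) vs C(r=y,w=y). No conflict.
Steps 4,5: C(y = y + 1) vs B(y = y + 5). RACE on y (W-W).
Steps 5,6: same thread (B). No race.
Steps 6,7: B(y = y - 3) vs A(y = y * 3). RACE on y (W-W).
First conflict at steps 1,2.

Answer: yes 1 2 z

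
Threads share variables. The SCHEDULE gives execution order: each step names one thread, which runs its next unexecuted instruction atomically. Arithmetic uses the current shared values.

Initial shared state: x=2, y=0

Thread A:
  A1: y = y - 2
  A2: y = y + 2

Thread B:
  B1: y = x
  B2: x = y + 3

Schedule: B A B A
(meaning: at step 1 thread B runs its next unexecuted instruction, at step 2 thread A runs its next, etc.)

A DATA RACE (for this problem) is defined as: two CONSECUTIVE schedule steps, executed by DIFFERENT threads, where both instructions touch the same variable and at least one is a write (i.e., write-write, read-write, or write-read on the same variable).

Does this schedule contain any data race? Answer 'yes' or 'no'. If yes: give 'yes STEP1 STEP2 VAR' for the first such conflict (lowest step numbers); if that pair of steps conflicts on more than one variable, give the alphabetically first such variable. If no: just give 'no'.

Steps 1,2: B(y = x) vs A(y = y - 2). RACE on y (W-W).
Steps 2,3: A(y = y - 2) vs B(x = y + 3). RACE on y (W-R).
Steps 3,4: B(x = y + 3) vs A(y = y + 2). RACE on y (R-W).
First conflict at steps 1,2.

Answer: yes 1 2 y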